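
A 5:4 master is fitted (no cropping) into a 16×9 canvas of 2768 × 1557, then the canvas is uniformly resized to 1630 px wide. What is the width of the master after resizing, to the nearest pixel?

Fitted into 2768×1557, the master spans the height; its width is 1557 × 5/4 ≈ 1946.25 px.
Resizing to 1630 px wide multiplies everything by 0.5889: 1946.25 → 1146.09 px.

1146 px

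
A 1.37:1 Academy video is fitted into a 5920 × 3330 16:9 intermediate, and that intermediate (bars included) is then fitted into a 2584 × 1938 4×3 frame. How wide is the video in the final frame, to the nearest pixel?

1991 px

Inside the 5920×3330 canvas the video is height-limited at 4562.10 × 3330.00.
The 16:9 canvas is width-limited in 2584×1938, giving 2584.00 × 1453.50; scale factor 0.4365.
Applying the same ×0.4365: 4562.10 → 1991.30.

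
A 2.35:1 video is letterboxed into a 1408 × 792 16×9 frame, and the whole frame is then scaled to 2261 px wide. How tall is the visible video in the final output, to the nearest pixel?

962 px

Fitted into 1408×792, the video spans the width; its height is 1408 / 2.350 ≈ 599.15 px.
The frame scales by 2261/1408 = 1.6058; 599.15 × 1.6058 ≈ 962.13 px.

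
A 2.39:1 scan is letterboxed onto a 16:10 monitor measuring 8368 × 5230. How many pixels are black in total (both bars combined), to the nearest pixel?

14466136 pixels

2.39:1 is wider than 16:10, so it spans the full width.
That makes the image 3501.2552 px tall (8368 / 2.390).
Black = 5230 − 3501.2552 = 1728.7448 px.
Across the 8368-px span: 1728.7448 × 8368 ≈ 14466136 px.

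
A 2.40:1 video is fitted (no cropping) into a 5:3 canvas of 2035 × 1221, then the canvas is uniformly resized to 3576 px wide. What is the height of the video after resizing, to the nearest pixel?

Fitted into 2035×1221, the video spans the width; its height is 2035 / 2.400 ≈ 847.92 px.
Resizing to 3576 px wide multiplies everything by 1.7572: 847.92 → 1490.00 px.

1490 px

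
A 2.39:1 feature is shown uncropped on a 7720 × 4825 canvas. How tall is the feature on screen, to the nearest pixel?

2.39:1 (2.390) > 16×10 (1.600), so the feature fills the width.
Content height = 7720 / 2.390 ≈ 3230.13 px.

3230 px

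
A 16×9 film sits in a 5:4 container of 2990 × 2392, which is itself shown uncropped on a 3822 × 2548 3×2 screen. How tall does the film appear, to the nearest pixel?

1792 px

Inside the 2990×2392 canvas the film is width-limited at 2990.00 × 1681.88.
5:4 in 3822×2548: fills the height, so the intermediate becomes 3185.00 × 2548.00 — a scale of ×1.0652.
So the film's height is 1681.88 × 1.0652 ≈ 1791.56.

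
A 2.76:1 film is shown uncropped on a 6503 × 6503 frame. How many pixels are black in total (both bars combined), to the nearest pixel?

26966904 pixels

2.76:1 (2.760) > square (1.000), so the film fills the width.
That makes the image 2356.1594 px tall (6503 / 2.760).
Black = 6503 − 2356.1594 = 4146.8406 px.
That's 4146.8406 × 6503 ≈ 26966904 black pixels.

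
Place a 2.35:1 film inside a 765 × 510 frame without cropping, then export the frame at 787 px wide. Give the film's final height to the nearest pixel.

335 px

At 765×510 the film is width-limited, so height = 765 / 2.350 ≈ 325.53 px.
The frame scales by 787/765 = 1.0288; 325.53 × 1.0288 ≈ 334.89 px.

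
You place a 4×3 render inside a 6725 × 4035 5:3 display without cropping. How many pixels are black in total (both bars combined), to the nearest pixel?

4×3 is narrower than 5:3, so it spans the full height.
Content width = 4035 × 4/3 ≈ 5380.0000 px.
Leftover width: 6725 − 5380.0000 = 1345.0000 px.
Across the 4035-px span: 1345.0000 × 4035 ≈ 5427075 px.

5427075 pixels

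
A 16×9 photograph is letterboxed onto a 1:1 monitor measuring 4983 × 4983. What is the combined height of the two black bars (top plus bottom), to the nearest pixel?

Since 1.778 > 1.000, the photograph is width-limited.
Content height = 4983 × 9/16 ≈ 2802.94 px.
Leftover height: 4983 − 2802.94 = 2180.06 px.

2180 px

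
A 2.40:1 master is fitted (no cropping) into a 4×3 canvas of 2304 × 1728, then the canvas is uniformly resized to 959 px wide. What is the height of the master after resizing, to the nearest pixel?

Fitted into 2304×1728, the master spans the width; its height is 2304 / 2.400 ≈ 960.00 px.
Resizing to 959 px wide multiplies everything by 0.4162: 960.00 → 399.58 px.

400 px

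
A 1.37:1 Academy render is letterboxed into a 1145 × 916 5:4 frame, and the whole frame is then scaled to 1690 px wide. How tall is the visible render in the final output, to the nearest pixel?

Fitted into 1145×916, the render spans the width; its height is 1145 / 1.370 ≈ 835.77 px.
Scaling 1145 → 1690 is ×1.4760, so the height becomes 835.77 × 1.4760 ≈ 1233.58 px.

1234 px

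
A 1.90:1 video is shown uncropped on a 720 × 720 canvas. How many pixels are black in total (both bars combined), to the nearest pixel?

245558 pixels

Since 1.900 > 1.000, the video is width-limited.
That makes the image 378.9474 px tall (720 / 1.900).
Black = 720 − 378.9474 = 341.0526 px.
Across the 720-px span: 341.0526 × 720 ≈ 245558 px.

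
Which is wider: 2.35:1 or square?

2.35:1

2.35 and square = 1; 2.35 > 1.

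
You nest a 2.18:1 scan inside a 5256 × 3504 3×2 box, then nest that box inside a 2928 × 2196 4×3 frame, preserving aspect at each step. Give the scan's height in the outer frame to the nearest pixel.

First fit — 2.18:1 into 5256×3504 spans the width: 5256.00 × 2411.01.
Second fit — the 3×2 canvas into 2928×2196 spans the width: 2928.00 × 1952.00 (×0.5571 from 5256×3504).
The scan scales with it: height 2411.01 × 0.5571 ≈ 1343.12.

1343 px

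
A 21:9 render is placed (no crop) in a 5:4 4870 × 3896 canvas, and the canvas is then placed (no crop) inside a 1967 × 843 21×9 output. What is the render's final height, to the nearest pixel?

First fit — 21:9 into 4870×3896 spans the width: 4870.00 × 2087.14.
5:4 in 1967×843: fills the height, so the intermediate becomes 1053.75 × 843.00 — a scale of ×0.2164.
The render scales with it: height 2087.14 × 0.2164 ≈ 451.61.

452 px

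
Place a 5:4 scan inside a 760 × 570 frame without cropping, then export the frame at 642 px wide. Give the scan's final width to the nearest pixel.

602 px

Fitted into 760×570, the scan spans the height; its width is 570 × 5/4 ≈ 712.50 px.
Resizing to 642 px wide multiplies everything by 0.8447: 712.50 → 601.88 px.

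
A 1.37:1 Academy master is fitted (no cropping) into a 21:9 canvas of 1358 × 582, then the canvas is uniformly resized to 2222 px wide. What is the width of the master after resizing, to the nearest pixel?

1305 px

In the 1358×582 frame the master fills the height: width = 582 × 1.370 ≈ 797.34 px.
Scaling 1358 → 2222 is ×1.6362, so the width becomes 797.34 × 1.6362 ≈ 1304.63 px.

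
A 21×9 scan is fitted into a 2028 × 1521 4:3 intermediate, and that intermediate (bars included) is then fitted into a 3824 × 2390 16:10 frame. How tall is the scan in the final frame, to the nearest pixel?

First fit — 21×9 into 2028×1521 spans the width: 2028.00 × 869.14.
The 4:3 canvas is height-limited in 3824×2390, giving 3186.67 × 2390.00; scale factor 1.5713.
Applying the same ×1.5713: 869.14 → 1365.71.

1366 px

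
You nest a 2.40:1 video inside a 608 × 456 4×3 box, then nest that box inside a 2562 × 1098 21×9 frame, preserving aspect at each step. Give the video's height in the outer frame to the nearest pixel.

Inside the 608×456 canvas the video is width-limited at 608.00 × 253.33.
The 4×3 canvas is height-limited in 2562×1098, giving 1464.00 × 1098.00; scale factor 2.4079.
So the video's height is 253.33 × 2.4079 ≈ 610.00.

610 px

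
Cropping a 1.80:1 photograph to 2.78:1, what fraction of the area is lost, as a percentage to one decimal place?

2.78:1 is wider than 1.80:1, so the crop keeps the full width and trims the height.
(1.800)/(2.780) ≈ 0.647 of the area survives, leaving 35.25% discarded.

35.3%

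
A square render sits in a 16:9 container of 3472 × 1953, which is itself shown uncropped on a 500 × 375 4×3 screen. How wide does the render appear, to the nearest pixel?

Inside the 3472×1953 canvas the render is height-limited at 1953.00 × 1953.00.
Second fit — the 16:9 canvas into 500×375 spans the width: 500.00 × 281.25 (×0.1440 from 3472×1953).
Applying the same ×0.1440: 1953.00 → 281.25.

281 px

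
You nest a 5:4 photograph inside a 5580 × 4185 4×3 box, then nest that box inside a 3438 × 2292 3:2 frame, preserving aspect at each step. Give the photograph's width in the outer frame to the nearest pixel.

First fit — 5:4 into 5580×4185 spans the height: 5231.25 × 4185.00.
The 4×3 canvas is height-limited in 3438×2292, giving 3056.00 × 2292.00; scale factor 0.5477.
Applying the same ×0.5477: 5231.25 → 2865.00.

2865 px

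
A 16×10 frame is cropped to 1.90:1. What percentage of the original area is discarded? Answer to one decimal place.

Going from 16×10 to 1.90:1 means cutting height while keeping width.
Fraction kept = (1.600)/(1.900) ≈ 84.21%, so 15.79% is lost.

15.8%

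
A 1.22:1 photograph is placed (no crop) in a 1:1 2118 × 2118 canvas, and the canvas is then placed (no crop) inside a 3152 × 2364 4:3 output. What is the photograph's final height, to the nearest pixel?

Inside the 2118×2118 canvas the photograph is width-limited at 2118.00 × 1736.07.
Second fit — the 1:1 canvas into 3152×2364 spans the height: 2364.00 × 2364.00 (×1.1161 from 2118×2118).
The photograph scales with it: height 1736.07 × 1.1161 ≈ 1937.70.

1938 px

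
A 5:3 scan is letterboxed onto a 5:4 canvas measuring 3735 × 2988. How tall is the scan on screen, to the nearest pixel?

5:3 is wider than 5:4, so it spans the full width.
The scan is 3735 × 3/5 ≈ 2241.00 px tall.

2241 px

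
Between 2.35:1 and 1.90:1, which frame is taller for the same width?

2.35 and 1.9; 2.35 > 1.9. The smaller width-to-height ratio is the taller frame.

1.90:1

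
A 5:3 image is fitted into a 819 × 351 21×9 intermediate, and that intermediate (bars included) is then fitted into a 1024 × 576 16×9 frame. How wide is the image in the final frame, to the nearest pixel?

731 px

First fit — 5:3 into 819×351 spans the height: 585.00 × 351.00.
Second fit — the 21×9 canvas into 1024×576 spans the width: 1024.00 × 438.86 (×1.2503 from 819×351).
Applying the same ×1.2503: 585.00 → 731.43.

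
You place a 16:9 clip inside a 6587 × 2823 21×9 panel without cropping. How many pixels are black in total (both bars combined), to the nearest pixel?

4427405 pixels

16:9 is narrower than 21×9, so it spans the full height.
Content width = 2823 × 16/9 ≈ 5018.6667 px.
Leftover width: 6587 − 5018.6667 = 1568.3333 px.
Across the 2823-px span: 1568.3333 × 2823 ≈ 4427405 px.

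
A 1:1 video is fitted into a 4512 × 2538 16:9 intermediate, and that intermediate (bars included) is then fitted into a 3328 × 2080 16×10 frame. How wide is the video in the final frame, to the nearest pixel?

Inside the 4512×2538 canvas the video is height-limited at 2538.00 × 2538.00.
The 16:9 canvas is width-limited in 3328×2080, giving 3328.00 × 1872.00; scale factor 0.7376.
So the video's width is 2538.00 × 0.7376 ≈ 1872.00.

1872 px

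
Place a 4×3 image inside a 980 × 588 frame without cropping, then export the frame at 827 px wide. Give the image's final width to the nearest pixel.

In the 980×588 frame the image fills the height: width = 588 × 4/3 ≈ 784.00 px.
Resizing to 827 px wide multiplies everything by 0.8439: 784.00 → 661.60 px.

662 px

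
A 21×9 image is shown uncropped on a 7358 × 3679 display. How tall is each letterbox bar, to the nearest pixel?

263 px

21×9 (2.333) > Univisium 2:1 (2.000), so the image fills the width.
That makes the image 3153.43 px tall (7358 × 9/21).
Black = 3679 − 3153.43 = 525.57 px, or 262.79 per bar.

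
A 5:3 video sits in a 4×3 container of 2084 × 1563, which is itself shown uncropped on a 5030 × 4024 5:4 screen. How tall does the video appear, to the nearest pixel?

3018 px

5:3 in 2084×1563: fills the width, so the video is 2084.00 × 1250.40.
4×3 in 5030×4024: fills the width, so the intermediate becomes 5030.00 × 3772.50 — a scale of ×2.4136.
Applying the same ×2.4136: 1250.40 → 3018.00.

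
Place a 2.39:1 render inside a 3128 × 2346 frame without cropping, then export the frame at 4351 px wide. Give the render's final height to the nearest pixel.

1821 px

In the 3128×2346 frame the render fills the width: height = 3128 / 2.390 ≈ 1308.79 px.
Scaling 3128 → 4351 is ×1.3910, so the height becomes 1308.79 × 1.3910 ≈ 1820.50 px.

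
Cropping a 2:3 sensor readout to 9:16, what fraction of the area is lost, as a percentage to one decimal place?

15.6%

The height stays; only width is cut (since 9:16 is narrower than 2:3).
Area ratio = (0.562)/(0.667) = 84.38%; the remaining 15.62% is cropped out.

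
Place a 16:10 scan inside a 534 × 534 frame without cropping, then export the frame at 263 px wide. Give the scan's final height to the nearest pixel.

164 px

In the 534×534 frame the scan fills the width: height = 534 × 10/16 ≈ 333.75 px.
The frame scales by 263/534 = 0.4925; 333.75 × 0.4925 ≈ 164.38 px.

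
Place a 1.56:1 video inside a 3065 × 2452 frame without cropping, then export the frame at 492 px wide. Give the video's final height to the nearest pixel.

315 px

In the 3065×2452 frame the video fills the width: height = 3065 / 1.560 ≈ 1964.74 px.
Scaling 3065 → 492 is ×0.1605, so the height becomes 1964.74 × 0.1605 ≈ 315.38 px.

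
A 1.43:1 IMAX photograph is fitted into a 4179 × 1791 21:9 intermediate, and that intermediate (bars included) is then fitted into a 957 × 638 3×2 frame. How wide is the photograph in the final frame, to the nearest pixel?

587 px

Inside the 4179×1791 canvas the photograph is height-limited at 2561.13 × 1791.00.
Second fit — the 21:9 canvas into 957×638 spans the width: 957.00 × 410.14 (×0.2290 from 4179×1791).
So the photograph's width is 2561.13 × 0.2290 ≈ 586.50.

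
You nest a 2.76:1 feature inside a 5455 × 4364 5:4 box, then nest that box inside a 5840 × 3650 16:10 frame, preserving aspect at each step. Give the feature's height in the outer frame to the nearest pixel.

1653 px

Inside the 5455×4364 canvas the feature is width-limited at 5455.00 × 1976.45.
5:4 in 5840×3650: fills the height, so the intermediate becomes 4562.50 × 3650.00 — a scale of ×0.8364.
So the feature's height is 1976.45 × 0.8364 ≈ 1653.08.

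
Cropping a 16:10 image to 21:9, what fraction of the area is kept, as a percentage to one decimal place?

68.6%

Going from 16:10 to 21:9 means cutting height while keeping width.
Area ratio = (1.600)/(2.333) = 68.57% retained.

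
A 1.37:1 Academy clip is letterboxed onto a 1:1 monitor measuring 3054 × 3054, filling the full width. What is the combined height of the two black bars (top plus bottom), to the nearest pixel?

825 px

That makes the image 2229.20 px tall (3054 / 1.370).
Leftover height: 3054 − 2229.20 = 824.80 px.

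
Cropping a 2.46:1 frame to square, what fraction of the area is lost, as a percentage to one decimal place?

The height stays; only width is cut (since square is narrower than 2.46:1).
Fraction kept = (1.000)/(2.460) ≈ 40.65%, so 59.35% is lost.

59.3%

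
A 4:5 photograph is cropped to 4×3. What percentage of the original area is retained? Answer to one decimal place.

Going from 4:5 to 4×3 means cutting height while keeping width.
Fraction kept = (0.800)/(1.333) ≈ 60.00%.

60.0%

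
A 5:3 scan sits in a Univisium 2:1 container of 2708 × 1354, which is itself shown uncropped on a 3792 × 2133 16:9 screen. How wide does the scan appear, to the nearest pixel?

3160 px

First fit — 5:3 into 2708×1354 spans the height: 2256.67 × 1354.00.
Univisium 2:1 in 3792×2133: fills the width, so the intermediate becomes 3792.00 × 1896.00 — a scale of ×1.4003.
Applying the same ×1.4003: 2256.67 → 3160.00.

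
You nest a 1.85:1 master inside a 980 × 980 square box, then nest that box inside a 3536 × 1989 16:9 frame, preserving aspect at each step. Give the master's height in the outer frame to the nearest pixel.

1075 px

First fit — 1.85:1 into 980×980 spans the width: 980.00 × 529.73.
The square canvas is height-limited in 3536×1989, giving 1989.00 × 1989.00; scale factor 2.0296.
So the master's height is 529.73 × 2.0296 ≈ 1075.14.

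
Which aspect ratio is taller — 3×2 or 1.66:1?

3×2

3×2 = 1.5 and 1.66; 1.66 > 1.5. The smaller width-to-height ratio is the taller frame.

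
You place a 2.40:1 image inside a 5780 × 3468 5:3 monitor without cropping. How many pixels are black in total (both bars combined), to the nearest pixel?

6124873 pixels

2.40:1 (2.400) > 5:3 (1.667), so the image fills the width.
Content height = 5780 / 2.400 ≈ 2408.3333 px.
Leftover height: 3468 − 2408.3333 = 1059.6667 px.
That's 1059.6667 × 5780 ≈ 6124873 black pixels.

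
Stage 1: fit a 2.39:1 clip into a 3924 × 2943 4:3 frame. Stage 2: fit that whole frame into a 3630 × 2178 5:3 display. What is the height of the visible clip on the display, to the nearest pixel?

1215 px

First fit — 2.39:1 into 3924×2943 spans the width: 3924.00 × 1641.84.
4:3 in 3630×2178: fills the height, so the intermediate becomes 2904.00 × 2178.00 — a scale of ×0.7401.
Applying the same ×0.7401: 1641.84 → 1215.06.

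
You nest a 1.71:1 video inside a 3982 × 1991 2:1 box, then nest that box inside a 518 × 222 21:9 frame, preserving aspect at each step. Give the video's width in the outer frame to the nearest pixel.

380 px

1.71:1 in 3982×1991: fills the height, so the video is 3404.61 × 1991.00.
The 2:1 canvas is height-limited in 518×222, giving 444.00 × 222.00; scale factor 0.1115.
Applying the same ×0.1115: 3404.61 → 379.62.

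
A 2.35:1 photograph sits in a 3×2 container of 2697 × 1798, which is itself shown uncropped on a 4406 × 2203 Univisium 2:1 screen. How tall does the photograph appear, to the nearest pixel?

1406 px

Inside the 2697×1798 canvas the photograph is width-limited at 2697.00 × 1147.66.
The 3×2 canvas is height-limited in 4406×2203, giving 3304.50 × 2203.00; scale factor 1.2253.
So the photograph's height is 1147.66 × 1.2253 ≈ 1406.17.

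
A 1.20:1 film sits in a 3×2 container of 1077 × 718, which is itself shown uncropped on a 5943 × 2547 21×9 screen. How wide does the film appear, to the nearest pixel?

1.20:1 in 1077×718: fills the height, so the film is 861.60 × 718.00.
Second fit — the 3×2 canvas into 5943×2547 spans the height: 3820.50 × 2547.00 (×3.5474 from 1077×718).
Applying the same ×3.5474: 861.60 → 3056.40.

3056 px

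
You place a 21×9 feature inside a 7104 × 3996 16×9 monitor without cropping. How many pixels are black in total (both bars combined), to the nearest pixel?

6758949 pixels

21×9 (2.333) > 16×9 (1.778), so the feature fills the width.
That makes the image 3044.5714 px tall (7104 × 9/21).
Black = 3996 − 3044.5714 = 951.4286 px.
Bar area = 951.4286 × 7104 ≈ 6758949 px.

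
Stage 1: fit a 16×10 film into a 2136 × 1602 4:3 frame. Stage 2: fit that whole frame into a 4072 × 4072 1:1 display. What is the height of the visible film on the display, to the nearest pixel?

First fit — 16×10 into 2136×1602 spans the width: 2136.00 × 1335.00.
4:3 in 4072×4072: fills the width, so the intermediate becomes 4072.00 × 3054.00 — a scale of ×1.9064.
Applying the same ×1.9064: 1335.00 → 2545.00.

2545 px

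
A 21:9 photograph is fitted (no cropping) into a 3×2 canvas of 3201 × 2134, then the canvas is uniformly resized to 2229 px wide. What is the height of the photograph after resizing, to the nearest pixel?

In the 3201×2134 frame the photograph fills the width: height = 3201 × 9/21 ≈ 1371.86 px.
The frame scales by 2229/3201 = 0.6963; 1371.86 × 0.6963 ≈ 955.29 px.

955 px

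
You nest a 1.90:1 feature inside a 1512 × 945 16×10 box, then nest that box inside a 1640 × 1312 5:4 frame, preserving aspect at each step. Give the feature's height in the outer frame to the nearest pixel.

863 px

Inside the 1512×945 canvas the feature is width-limited at 1512.00 × 795.79.
Second fit — the 16×10 canvas into 1640×1312 spans the width: 1640.00 × 1025.00 (×1.0847 from 1512×945).
The feature scales with it: height 795.79 × 1.0847 ≈ 863.16.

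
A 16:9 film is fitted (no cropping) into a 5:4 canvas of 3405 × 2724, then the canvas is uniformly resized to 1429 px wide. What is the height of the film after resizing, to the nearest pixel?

804 px

In the 3405×2724 frame the film fills the width: height = 3405 × 9/16 ≈ 1915.31 px.
Scaling 3405 → 1429 is ×0.4197, so the height becomes 1915.31 × 0.4197 ≈ 803.81 px.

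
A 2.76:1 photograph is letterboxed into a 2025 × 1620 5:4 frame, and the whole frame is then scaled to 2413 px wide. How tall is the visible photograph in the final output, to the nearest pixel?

Fitted into 2025×1620, the photograph spans the width; its height is 2025 / 2.760 ≈ 733.70 px.
Resizing to 2413 px wide multiplies everything by 1.1916: 733.70 → 874.28 px.

874 px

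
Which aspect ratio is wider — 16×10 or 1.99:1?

1.99:1

16×10 = 1.6 and 1.99; 1.99 > 1.6.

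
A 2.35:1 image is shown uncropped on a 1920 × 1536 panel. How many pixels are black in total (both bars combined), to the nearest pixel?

1380439 pixels

2.35:1 (2.350) > 5:4 (1.250), so the image fills the width.
The image is 1920 / 2.350 ≈ 817.0213 px tall.
Leftover height: 1536 − 817.0213 = 718.9787 px.
Across the 1920-px span: 718.9787 × 1920 ≈ 1380439 px.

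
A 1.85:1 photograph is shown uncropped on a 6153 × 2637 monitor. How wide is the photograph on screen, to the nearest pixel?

4878 px

Since 1.850 < 2.333, the photograph is height-limited.
Content width = 2637 × 1.850 ≈ 4878.45 px.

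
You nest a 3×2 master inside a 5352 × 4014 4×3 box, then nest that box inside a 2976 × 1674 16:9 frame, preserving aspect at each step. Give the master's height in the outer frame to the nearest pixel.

1488 px

First fit — 3×2 into 5352×4014 spans the width: 5352.00 × 3568.00.
4×3 in 2976×1674: fills the height, so the intermediate becomes 2232.00 × 1674.00 — a scale of ×0.4170.
The master scales with it: height 3568.00 × 0.4170 ≈ 1488.00.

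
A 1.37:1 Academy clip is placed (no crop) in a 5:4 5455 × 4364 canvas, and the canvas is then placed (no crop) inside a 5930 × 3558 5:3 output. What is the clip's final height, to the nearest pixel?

3246 px

First fit — 1.37:1 Academy into 5455×4364 spans the width: 5455.00 × 3981.75.
Second fit — the 5:4 canvas into 5930×3558 spans the height: 4447.50 × 3558.00 (×0.8153 from 5455×4364).
The clip scales with it: height 3981.75 × 0.8153 ≈ 3246.35.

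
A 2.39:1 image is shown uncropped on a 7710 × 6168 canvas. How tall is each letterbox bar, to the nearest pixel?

1471 px

Since 2.390 > 1.250, the image is width-limited.
That makes the image 3225.94 px tall (7710 / 2.390).
Black = 6168 − 3225.94 = 2942.06 px, or 1471.03 per bar.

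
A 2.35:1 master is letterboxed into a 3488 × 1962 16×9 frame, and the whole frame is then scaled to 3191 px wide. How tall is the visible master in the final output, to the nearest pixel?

In the 3488×1962 frame the master fills the width: height = 3488 / 2.350 ≈ 1484.26 px.
Scaling 3488 → 3191 is ×0.9149, so the height becomes 1484.26 × 0.9149 ≈ 1357.87 px.

1358 px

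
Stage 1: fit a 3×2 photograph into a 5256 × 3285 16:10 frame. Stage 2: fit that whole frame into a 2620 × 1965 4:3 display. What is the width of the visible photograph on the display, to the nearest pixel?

2456 px

3×2 in 5256×3285: fills the height, so the photograph is 4927.50 × 3285.00.
16:10 in 2620×1965: fills the width, so the intermediate becomes 2620.00 × 1637.50 — a scale of ×0.4985.
So the photograph's width is 4927.50 × 0.4985 ≈ 2456.25.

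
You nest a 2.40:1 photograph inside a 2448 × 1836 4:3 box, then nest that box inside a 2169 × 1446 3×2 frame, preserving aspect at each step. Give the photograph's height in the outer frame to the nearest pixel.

Inside the 2448×1836 canvas the photograph is width-limited at 2448.00 × 1020.00.
4:3 in 2169×1446: fills the height, so the intermediate becomes 1928.00 × 1446.00 — a scale of ×0.7876.
The photograph scales with it: height 1020.00 × 0.7876 ≈ 803.33.

803 px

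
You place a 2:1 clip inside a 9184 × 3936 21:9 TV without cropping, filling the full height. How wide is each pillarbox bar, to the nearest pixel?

656 px

That makes the image 7872.00 px wide (3936 × 2/1).
Leftover width: 9184 − 7872.00 = 1312.00 px → 656.00 each side.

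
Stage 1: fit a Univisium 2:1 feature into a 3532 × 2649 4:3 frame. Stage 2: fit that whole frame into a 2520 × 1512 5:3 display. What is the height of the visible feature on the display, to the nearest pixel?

Univisium 2:1 in 3532×2649: fills the width, so the feature is 3532.00 × 1766.00.
The 4:3 canvas is height-limited in 2520×1512, giving 2016.00 × 1512.00; scale factor 0.5708.
Applying the same ×0.5708: 1766.00 → 1008.00.

1008 px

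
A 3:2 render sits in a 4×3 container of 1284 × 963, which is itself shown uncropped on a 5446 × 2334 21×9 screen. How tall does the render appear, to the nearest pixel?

First fit — 3:2 into 1284×963 spans the width: 1284.00 × 856.00.
The 4×3 canvas is height-limited in 5446×2334, giving 3112.00 × 2334.00; scale factor 2.4237.
So the render's height is 856.00 × 2.4237 ≈ 2074.67.

2075 px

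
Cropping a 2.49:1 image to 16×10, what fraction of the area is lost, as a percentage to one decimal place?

The height stays; only width is cut (since 16×10 is narrower than 2.49:1).
Area ratio = (1.600)/(2.490) = 64.26%; the remaining 35.74% is cropped out.

35.7%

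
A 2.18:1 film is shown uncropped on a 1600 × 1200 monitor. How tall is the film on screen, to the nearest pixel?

734 px

2.18:1 (2.180) > 4:3 (1.333), so the film fills the width.
Content height = 1600 / 2.180 ≈ 733.94 px.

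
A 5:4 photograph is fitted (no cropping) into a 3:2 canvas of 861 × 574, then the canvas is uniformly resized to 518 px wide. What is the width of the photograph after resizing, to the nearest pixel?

432 px

Fitted into 861×574, the photograph spans the height; its width is 574 × 5/4 ≈ 717.50 px.
Scaling 861 → 518 is ×0.6016, so the width becomes 717.50 × 0.6016 ≈ 431.67 px.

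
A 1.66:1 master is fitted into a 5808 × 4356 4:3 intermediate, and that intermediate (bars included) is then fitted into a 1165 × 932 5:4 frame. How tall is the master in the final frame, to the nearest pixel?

702 px

Inside the 5808×4356 canvas the master is width-limited at 5808.00 × 3498.80.
Second fit — the 4:3 canvas into 1165×932 spans the width: 1165.00 × 873.75 (×0.2006 from 5808×4356).
So the master's height is 3498.80 × 0.2006 ≈ 701.81.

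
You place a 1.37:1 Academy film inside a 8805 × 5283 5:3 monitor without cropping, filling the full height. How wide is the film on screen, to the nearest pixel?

7238 px

Content width = 5283 × 1.370 ≈ 7237.71 px.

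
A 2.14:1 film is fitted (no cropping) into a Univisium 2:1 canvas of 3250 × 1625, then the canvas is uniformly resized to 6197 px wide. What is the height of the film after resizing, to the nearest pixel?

2896 px

Fitted into 3250×1625, the film spans the width; its height is 3250 / 2.140 ≈ 1518.69 px.
Resizing to 6197 px wide multiplies everything by 1.9068: 1518.69 → 2895.79 px.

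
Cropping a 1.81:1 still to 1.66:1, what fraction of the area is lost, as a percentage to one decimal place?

Going from 1.81:1 to 1.66:1 means cutting width while keeping height.
Area ratio = (1.660)/(1.810) = 91.71%; the remaining 8.29% is cropped out.

8.3%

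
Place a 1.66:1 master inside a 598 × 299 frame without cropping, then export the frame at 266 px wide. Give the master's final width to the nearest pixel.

221 px

In the 598×299 frame the master fills the height: width = 299 × 1.660 ≈ 496.34 px.
Scaling 598 → 266 is ×0.4448, so the width becomes 496.34 × 0.4448 ≈ 220.78 px.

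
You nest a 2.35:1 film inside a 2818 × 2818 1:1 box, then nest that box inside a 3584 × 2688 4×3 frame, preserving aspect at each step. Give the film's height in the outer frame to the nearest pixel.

1144 px

2.35:1 in 2818×2818: fills the width, so the film is 2818.00 × 1199.15.
The 1:1 canvas is height-limited in 3584×2688, giving 2688.00 × 2688.00; scale factor 0.9539.
So the film's height is 1199.15 × 0.9539 ≈ 1143.83.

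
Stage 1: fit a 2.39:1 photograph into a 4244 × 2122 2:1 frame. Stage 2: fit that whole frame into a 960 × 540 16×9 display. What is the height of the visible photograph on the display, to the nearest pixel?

402 px

First fit — 2.39:1 into 4244×2122 spans the width: 4244.00 × 1775.73.
Second fit — the 2:1 canvas into 960×540 spans the width: 960.00 × 480.00 (×0.2262 from 4244×2122).
The photograph scales with it: height 1775.73 × 0.2262 ≈ 401.67.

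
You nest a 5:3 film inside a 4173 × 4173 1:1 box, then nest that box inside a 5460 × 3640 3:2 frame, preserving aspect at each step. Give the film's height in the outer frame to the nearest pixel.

Inside the 4173×4173 canvas the film is width-limited at 4173.00 × 2503.80.
Second fit — the 1:1 canvas into 5460×3640 spans the height: 3640.00 × 3640.00 (×0.8723 from 4173×4173).
Applying the same ×0.8723: 2503.80 → 2184.00.

2184 px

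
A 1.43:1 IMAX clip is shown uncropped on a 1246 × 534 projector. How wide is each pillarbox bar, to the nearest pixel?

Since 1.430 < 2.333, the clip is height-limited.
That makes the image 763.62 px wide (534 × 1.430).
Leftover width: 1246 − 763.62 = 482.38 px → 241.19 each side.

241 px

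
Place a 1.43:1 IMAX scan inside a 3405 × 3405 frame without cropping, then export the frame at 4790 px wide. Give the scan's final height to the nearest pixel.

3350 px

Fitted into 3405×3405, the scan spans the width; its height is 3405 / 1.430 ≈ 2381.12 px.
Resizing to 4790 px wide multiplies everything by 1.4068: 2381.12 → 3349.65 px.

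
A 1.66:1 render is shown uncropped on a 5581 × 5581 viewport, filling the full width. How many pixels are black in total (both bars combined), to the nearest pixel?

Content height = 5581 / 1.660 ≈ 3362.0482 px.
Black = 5581 − 3362.0482 = 2218.9518 px.
Bar area = 2218.9518 × 5581 ≈ 12383970 px.

12383970 pixels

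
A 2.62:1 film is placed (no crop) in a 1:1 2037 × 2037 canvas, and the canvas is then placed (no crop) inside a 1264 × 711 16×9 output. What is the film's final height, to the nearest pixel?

2.62:1 in 2037×2037: fills the width, so the film is 2037.00 × 777.48.
The 1:1 canvas is height-limited in 1264×711, giving 711.00 × 711.00; scale factor 0.3490.
So the film's height is 777.48 × 0.3490 ≈ 271.37.

271 px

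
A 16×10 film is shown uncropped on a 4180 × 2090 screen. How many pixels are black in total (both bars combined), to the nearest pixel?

1747240 pixels

Since 1.600 < 2.000, the film is height-limited.
That makes the image 3344.0000 px wide (2090 × 16/10).
Black = 4180 − 3344.0000 = 836.0000 px.
Bar area = 836.0000 × 2090 ≈ 1747240 px.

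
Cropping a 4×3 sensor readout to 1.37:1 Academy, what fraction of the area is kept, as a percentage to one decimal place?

The width stays; only height is cut (since 1.37:1 Academy is wider than 4×3).
(1.333)/(1.370) ≈ 0.973 of the area survives.

97.3%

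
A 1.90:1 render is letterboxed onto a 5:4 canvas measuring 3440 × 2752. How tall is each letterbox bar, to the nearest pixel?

471 px

Since 1.900 > 1.250, the render is width-limited.
The render is 3440 / 1.900 ≈ 1810.53 px tall.
Leftover height: 2752 − 1810.53 = 941.47 px → 470.74 each side.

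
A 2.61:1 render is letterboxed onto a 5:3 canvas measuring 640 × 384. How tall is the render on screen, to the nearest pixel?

2.61:1 (2.610) > 5:3 (1.667), so the render fills the width.
Content height = 640 / 2.610 ≈ 245.21 px.

245 px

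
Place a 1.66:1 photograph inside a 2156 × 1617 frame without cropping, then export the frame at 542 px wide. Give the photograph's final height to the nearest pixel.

At 2156×1617 the photograph is width-limited, so height = 2156 / 1.660 ≈ 1298.80 px.
Scaling 2156 → 542 is ×0.2514, so the height becomes 1298.80 × 0.2514 ≈ 326.51 px.

327 px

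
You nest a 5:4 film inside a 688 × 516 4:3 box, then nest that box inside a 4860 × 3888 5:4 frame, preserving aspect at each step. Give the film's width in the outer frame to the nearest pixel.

First fit — 5:4 into 688×516 spans the height: 645.00 × 516.00.
The 4:3 canvas is width-limited in 4860×3888, giving 4860.00 × 3645.00; scale factor 7.0640.
The film scales with it: width 645.00 × 7.0640 ≈ 4556.25.

4556 px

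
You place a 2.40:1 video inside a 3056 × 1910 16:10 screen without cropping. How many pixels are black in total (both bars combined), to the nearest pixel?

2.40:1 is wider than 16:10, so it spans the full width.
That makes the image 1273.3333 px tall (3056 / 2.400).
Leftover height: 1910 − 1273.3333 = 636.6667 px.
Bar area = 636.6667 × 3056 ≈ 1945653 px.

1945653 pixels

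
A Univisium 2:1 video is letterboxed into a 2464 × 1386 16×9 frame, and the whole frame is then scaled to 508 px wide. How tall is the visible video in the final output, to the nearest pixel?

254 px

In the 2464×1386 frame the video fills the width: height = 2464 × 1/2 ≈ 1232.00 px.
Scaling 2464 → 508 is ×0.2062, so the height becomes 1232.00 × 0.2062 ≈ 254.00 px.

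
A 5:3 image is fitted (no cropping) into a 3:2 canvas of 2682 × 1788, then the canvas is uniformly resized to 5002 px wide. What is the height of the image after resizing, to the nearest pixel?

3001 px

Fitted into 2682×1788, the image spans the width; its height is 2682 × 3/5 ≈ 1609.20 px.
Scaling 2682 → 5002 is ×1.8650, so the height becomes 1609.20 × 1.8650 ≈ 3001.20 px.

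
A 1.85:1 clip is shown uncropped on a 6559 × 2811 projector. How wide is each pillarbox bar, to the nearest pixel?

679 px

1.85:1 (1.850) < 21×9 (2.333), so the clip fills the height.
That makes the image 5200.35 px wide (2811 × 1.850).
6559 − 5200.35 = 1358.65 px of bars (679.33 each).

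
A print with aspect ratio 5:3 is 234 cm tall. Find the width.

390 cm

234 × 5/3 = 390.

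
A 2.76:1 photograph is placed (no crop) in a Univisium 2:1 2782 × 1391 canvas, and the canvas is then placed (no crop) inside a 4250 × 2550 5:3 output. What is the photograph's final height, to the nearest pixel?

1540 px

First fit — 2.76:1 into 2782×1391 spans the width: 2782.00 × 1007.97.
The Univisium 2:1 canvas is width-limited in 4250×2550, giving 4250.00 × 2125.00; scale factor 1.5277.
The photograph scales with it: height 1007.97 × 1.5277 ≈ 1539.86.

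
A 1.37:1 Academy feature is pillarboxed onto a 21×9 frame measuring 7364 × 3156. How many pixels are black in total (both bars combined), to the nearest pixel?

9595124 pixels

Since 1.370 < 2.333, the feature is height-limited.
That makes the image 4323.7200 px wide (3156 × 1.370).
Black = 7364 − 4323.7200 = 3040.2800 px.
That's 3040.2800 × 3156 ≈ 9595124 black pixels.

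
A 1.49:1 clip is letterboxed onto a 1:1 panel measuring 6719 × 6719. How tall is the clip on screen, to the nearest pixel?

4509 px

Since 1.490 > 1.000, the clip is width-limited.
Content height = 6719 / 1.490 ≈ 4509.40 px.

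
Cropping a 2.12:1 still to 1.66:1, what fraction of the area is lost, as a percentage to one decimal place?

1.66:1 is narrower than 2.12:1, so the crop keeps the full height and trims the width.
Fraction kept = (1.660)/(2.120) ≈ 78.30%, so 21.70% is lost.

21.7%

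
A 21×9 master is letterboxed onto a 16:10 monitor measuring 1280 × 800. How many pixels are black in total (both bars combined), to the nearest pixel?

321829 pixels

21×9 (2.333) > 16:10 (1.600), so the master fills the width.
That makes the image 548.5714 px tall (1280 × 9/21).
Black = 800 − 548.5714 = 251.4286 px.
That's 251.4286 × 1280 ≈ 321829 black pixels.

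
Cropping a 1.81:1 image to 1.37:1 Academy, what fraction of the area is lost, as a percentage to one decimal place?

24.3%

1.37:1 Academy is narrower than 1.81:1, so the crop keeps the full height and trims the width.
(1.370)/(1.810) ≈ 0.757 of the area survives, leaving 24.31% discarded.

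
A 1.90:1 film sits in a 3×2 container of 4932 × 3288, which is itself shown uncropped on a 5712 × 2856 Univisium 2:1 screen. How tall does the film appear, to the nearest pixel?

1.90:1 in 4932×3288: fills the width, so the film is 4932.00 × 2595.79.
Second fit — the 3×2 canvas into 5712×2856 spans the height: 4284.00 × 2856.00 (×0.8686 from 4932×3288).
The film scales with it: height 2595.79 × 0.8686 ≈ 2254.74.

2255 px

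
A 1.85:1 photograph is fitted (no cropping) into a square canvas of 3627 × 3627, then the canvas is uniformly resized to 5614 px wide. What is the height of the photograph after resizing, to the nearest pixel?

3035 px

At 3627×3627 the photograph is width-limited, so height = 3627 / 1.850 ≈ 1960.54 px.
The frame scales by 5614/3627 = 1.5478; 1960.54 × 1.5478 ≈ 3034.59 px.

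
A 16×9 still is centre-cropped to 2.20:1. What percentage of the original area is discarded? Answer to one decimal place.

Going from 16×9 to 2.20:1 means cutting height while keeping width.
Fraction kept = (1.778)/(2.200) ≈ 80.81%, so 19.19% is lost.

19.2%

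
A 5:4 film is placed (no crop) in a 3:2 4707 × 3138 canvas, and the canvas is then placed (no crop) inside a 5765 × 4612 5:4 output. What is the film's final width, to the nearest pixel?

4804 px

5:4 in 4707×3138: fills the height, so the film is 3922.50 × 3138.00.
The 3:2 canvas is width-limited in 5765×4612, giving 5765.00 × 3843.33; scale factor 1.2248.
Applying the same ×1.2248: 3922.50 → 4804.17.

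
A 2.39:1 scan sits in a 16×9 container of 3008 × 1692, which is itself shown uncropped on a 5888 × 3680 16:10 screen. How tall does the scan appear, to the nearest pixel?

2.39:1 in 3008×1692: fills the width, so the scan is 3008.00 × 1258.58.
16×9 in 5888×3680: fills the width, so the intermediate becomes 5888.00 × 3312.00 — a scale of ×1.9574.
So the scan's height is 1258.58 × 1.9574 ≈ 2463.60.

2464 px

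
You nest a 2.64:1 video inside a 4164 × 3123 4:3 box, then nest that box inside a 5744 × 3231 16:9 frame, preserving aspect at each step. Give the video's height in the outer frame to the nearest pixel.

1632 px

2.64:1 in 4164×3123: fills the width, so the video is 4164.00 × 1577.27.
The 4:3 canvas is height-limited in 5744×3231, giving 4308.00 × 3231.00; scale factor 1.0346.
The video scales with it: height 1577.27 × 1.0346 ≈ 1631.82.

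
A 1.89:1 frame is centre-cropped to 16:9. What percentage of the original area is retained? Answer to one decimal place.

The height stays; only width is cut (since 16:9 is narrower than 1.89:1).
(1.778)/(1.890) ≈ 0.941 of the area survives.

94.1%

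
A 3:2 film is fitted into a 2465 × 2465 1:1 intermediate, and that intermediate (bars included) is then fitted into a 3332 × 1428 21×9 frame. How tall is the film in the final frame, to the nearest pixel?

952 px

Inside the 2465×2465 canvas the film is width-limited at 2465.00 × 1643.33.
1:1 in 3332×1428: fills the height, so the intermediate becomes 1428.00 × 1428.00 — a scale of ×0.5793.
The film scales with it: height 1643.33 × 0.5793 ≈ 952.00.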